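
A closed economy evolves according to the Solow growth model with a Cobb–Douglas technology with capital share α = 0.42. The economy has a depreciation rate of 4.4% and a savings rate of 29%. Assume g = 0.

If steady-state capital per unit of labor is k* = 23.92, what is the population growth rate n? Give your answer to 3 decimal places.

n ≈ 0.002

At the steady state, Δk = 0, so s·k^α = (n + δ)·k.
So s / (n + δ) = (k*)^(1−α) = 23.92^0.58 = 6.3049.
Therefore n + δ = s / 6.3049 = 0.29 / 6.3049 = 0.0460, so n = 0.0460 − 0.044 = 0.0020.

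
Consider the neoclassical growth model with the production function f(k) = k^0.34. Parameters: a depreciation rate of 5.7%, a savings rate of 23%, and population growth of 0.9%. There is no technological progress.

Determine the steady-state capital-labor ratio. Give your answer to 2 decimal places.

k* ≈ 6.63

Steady state requires s·f(k) = (n + δ)·k, i.e. s·k^α = (n + δ)·k.
Rearranging, k^(1−α) = s / (n + δ).
k^0.66 = 0.23 / (0.009 + 0.057) = 0.23 / 0.066 = 3.4848
k* = 3.4848^(1/0.66) ≈ 6.6295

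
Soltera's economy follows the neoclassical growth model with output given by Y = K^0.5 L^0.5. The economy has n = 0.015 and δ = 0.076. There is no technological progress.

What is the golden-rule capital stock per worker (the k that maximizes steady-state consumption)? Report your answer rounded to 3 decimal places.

k_gold ≈ 30.190

The golden rule sets f'(k) = n + δ, i.e. α·k^(α−1) = n + δ.
So k^(1−α) = α / (n + δ) = 0.5 / 0.091 = 5.4945.
k_gold = 5.4945^(1/0.5) ≈ 30.1895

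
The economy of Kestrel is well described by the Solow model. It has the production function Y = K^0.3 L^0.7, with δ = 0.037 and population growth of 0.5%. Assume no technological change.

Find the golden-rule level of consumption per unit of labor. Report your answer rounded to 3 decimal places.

At the golden rule, f'(k) = n + δ, so α·k^(α−1) = n + δ and k_gold = (α/(n + δ))^(1/(1−α)).
k_gold = (0.3/0.042)^(1/0.7) = 7.1429^1.4286 ≈ 16.5900
c_gold = f(k_gold) − (n + δ)·k_gold = 2.3225 − 0.042×16.5900 ≈ 1.6257

c_gold ≈ 1.626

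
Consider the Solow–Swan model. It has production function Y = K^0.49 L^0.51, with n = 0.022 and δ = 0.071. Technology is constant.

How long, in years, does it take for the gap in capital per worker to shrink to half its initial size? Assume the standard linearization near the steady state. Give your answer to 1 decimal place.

half-life ≈ 14.6 years

Near the steady state the convergence rate is λ = (1 − α)(n + δ).
λ = (1 − 0.49) × 0.093 = 0.51 × 0.093 = 0.04743
Half-life = ln 2 / λ = 0.6931 / 0.04743 ≈ 14.61 years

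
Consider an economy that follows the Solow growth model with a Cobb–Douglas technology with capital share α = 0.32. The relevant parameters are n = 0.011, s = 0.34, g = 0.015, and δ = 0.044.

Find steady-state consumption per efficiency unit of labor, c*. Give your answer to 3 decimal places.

Steady state requires s·f(k) = (n + g + δ)·k, i.e. s·k^α = (n + g + δ)·k.
Rearranging, k^(1−α) = s / (n + g + δ).
k^0.68 = 0.34 / (0.011 + 0.015 + 0.044) = 0.34 / 0.070 = 4.8571
k* = 4.8571^(1/0.68) ≈ 10.2183
y* = (k*)^α = 10.2183^0.32 ≈ 2.1038
c* = (1 − s)·y* = (1 − 0.34) × 2.1038 ≈ 1.3885

c* = 1.389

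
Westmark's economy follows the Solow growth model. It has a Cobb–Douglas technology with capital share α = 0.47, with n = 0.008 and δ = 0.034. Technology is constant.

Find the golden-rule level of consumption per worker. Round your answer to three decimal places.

At the golden rule, f'(k) = n + δ, so α·k^(α−1) = n + δ and k_gold = (α/(n + δ))^(1/(1−α)).
k_gold = (0.47/0.042)^(1/0.53) = 11.1905^1.8868 ≈ 95.2729
c_gold = f(k_gold) − (n + δ)·k_gold = 8.5136 − 0.042×95.2729 ≈ 4.5121

c_gold ≈ 4.512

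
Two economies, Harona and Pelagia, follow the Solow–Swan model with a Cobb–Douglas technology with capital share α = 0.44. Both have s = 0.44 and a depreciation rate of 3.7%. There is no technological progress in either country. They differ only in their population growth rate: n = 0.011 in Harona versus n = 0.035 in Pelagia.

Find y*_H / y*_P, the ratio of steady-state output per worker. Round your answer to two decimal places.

Steady-state y* = [s/(n + δ)]^(α/(1−α)), so the ratio is [ (s_H/(n + δ)_H) / (s_P/(n + δ)_P) ]^0.7857.
s_H/(n + δ)_H = 0.44/0.048 = 9.1667; s_P/(n + δ)_P = 0.44/0.072 = 6.1111.
Ratio = (9.1667/6.1111)^0.7857 = 1.5000^0.7857 ≈ 1.3752

y*_H / y*_P ≈ 1.38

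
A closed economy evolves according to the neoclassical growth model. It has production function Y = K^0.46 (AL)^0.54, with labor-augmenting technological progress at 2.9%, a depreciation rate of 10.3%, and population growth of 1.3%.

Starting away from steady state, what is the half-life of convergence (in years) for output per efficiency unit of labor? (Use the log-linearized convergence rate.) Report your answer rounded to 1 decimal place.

Near the steady state the convergence rate is λ = (1 − α)(n + g + δ).
λ = (1 − 0.46) × 0.145 = 0.54 × 0.145 = 0.0783
Half-life = ln 2 / λ = 0.6931 / 0.0783 ≈ 8.85 years

about 8.9 years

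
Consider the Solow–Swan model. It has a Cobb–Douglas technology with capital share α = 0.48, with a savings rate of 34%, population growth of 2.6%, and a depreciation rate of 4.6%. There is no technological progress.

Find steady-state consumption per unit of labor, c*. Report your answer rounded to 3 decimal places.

At the steady state, Δk = 0, so s·k^α = (n + δ)·k.
Dividing both sides by k: k^(1−α) = s / (n + δ).
k^0.52 = 0.34 / (0.026 + 0.046) = 0.34 / 0.072 = 4.7222
k* = 4.7222^(1/0.52) ≈ 19.7893
y* = (k*)^α = 19.7893^0.48 ≈ 4.1907
c* = (1 − s)·y* = (1 − 0.34) × 4.1907 ≈ 2.7659

c* ≈ 2.766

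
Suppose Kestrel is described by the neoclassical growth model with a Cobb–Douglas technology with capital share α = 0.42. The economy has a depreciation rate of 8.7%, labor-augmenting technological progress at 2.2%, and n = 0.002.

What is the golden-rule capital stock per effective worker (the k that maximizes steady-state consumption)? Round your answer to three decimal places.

The golden rule sets f'(k) = n + g + δ, i.e. α·k^(α−1) = n + g + δ.
So k^(1−α) = α / (n + g + δ) = 0.42 / 0.111 = 3.7838.
k_gold = 3.7838^(1/0.58) ≈ 9.9181

k_gold ≈ 9.918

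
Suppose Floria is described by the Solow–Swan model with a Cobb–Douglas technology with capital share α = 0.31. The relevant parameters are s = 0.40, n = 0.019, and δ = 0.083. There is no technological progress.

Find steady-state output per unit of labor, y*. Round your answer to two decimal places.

At the steady state, Δk = 0, so s·k^α = (n + δ)·k.
Rearranging, k^(1−α) = s / (n + δ).
k^0.69 = 0.40 / (0.019 + 0.083) = 0.40 / 0.102 = 3.9216
k* = 3.9216^(1/0.69) ≈ 7.2459
y* = (k*)^α = 7.2459^0.31 ≈ 1.8477

y* = 1.85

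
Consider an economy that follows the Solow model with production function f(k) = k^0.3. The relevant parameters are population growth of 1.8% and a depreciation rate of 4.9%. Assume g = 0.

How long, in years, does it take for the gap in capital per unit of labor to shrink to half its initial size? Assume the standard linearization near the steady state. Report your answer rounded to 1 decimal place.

half-life ≈ 14.8 years

Near the steady state the convergence rate is λ = (1 − α)(n + δ).
λ = (1 − 0.3) × 0.067 = 0.7 × 0.067 = 0.0469
Half-life = ln 2 / λ = 0.6931 / 0.0469 ≈ 14.78 years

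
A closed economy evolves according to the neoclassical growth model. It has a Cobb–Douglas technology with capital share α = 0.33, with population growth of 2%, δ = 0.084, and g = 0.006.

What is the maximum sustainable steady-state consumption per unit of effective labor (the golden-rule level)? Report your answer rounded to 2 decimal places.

At the golden rule, f'(k) = n + g + δ, so α·k^(α−1) = n + g + δ and k_gold = (α/(n + g + δ))^(1/(1−α)).
k_gold = (0.33/0.110)^(1/0.67) = 3.0000^1.4925 ≈ 5.1535
c_gold = f(k_gold) − (n + g + δ)·k_gold = 1.7179 − 0.110×5.1535 ≈ 1.1510

c_gold ≈ 1.15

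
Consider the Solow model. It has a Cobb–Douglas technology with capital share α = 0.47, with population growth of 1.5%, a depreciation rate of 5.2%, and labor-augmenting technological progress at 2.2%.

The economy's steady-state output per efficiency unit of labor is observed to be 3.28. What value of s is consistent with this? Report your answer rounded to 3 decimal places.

s ≈ 0.340

Steady state requires s·f(k) = (n + g + δ)·k, i.e. s·k^α = (n + g + δ)·k.
Since y* = [s/(n + g + δ)]^(α/(1−α)), we have s/(n + g + δ) = (y*)^((1−α)/α) = 3.28^1.1277 = 3.8173.
Therefore s = 3.8173 × (n + g + δ) = 3.8173 × 0.089 = 0.3397.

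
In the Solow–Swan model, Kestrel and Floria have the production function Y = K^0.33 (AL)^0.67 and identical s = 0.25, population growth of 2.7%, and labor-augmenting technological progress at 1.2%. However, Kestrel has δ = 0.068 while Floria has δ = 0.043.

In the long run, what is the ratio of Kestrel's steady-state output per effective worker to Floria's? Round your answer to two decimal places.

y*_K / y*_F ≈ 0.88

Steady-state y* = [s/(n + g + δ)]^(α/(1−α)), so the ratio is [ (s_K/(n + g + δ)_K) / (s_F/(n + g + δ)_F) ]^0.4925.
s_K/(n + g + δ)_K = 0.25/0.107 = 2.3364; s_F/(n + g + δ)_F = 0.25/0.082 = 3.0488.
Ratio = (2.3364/3.0488)^0.4925 = 0.7663^0.4925 ≈ 0.8771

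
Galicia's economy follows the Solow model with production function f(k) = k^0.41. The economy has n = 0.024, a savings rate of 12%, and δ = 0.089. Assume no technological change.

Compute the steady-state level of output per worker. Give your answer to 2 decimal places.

y* = 1.04

At the steady state, Δk = 0, so s·k^α = (n + δ)·k.
Dividing both sides by k: k^(1−α) = s / (n + δ).
k^0.59 = 0.12 / (0.024 + 0.089) = 0.12 / 0.113 = 1.0619
k* = 1.0619^(1/0.59) ≈ 1.1072
y* = (k*)^α = 1.1072^0.41 ≈ 1.0426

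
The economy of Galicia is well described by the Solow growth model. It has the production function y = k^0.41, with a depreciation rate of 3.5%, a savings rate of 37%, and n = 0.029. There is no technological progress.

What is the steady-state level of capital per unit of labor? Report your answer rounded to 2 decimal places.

k* ≈ 19.57

Steady state requires s·f(k) = (n + δ)·k, i.e. s·k^α = (n + δ)·k.
Rearranging, k^(1−α) = s / (n + δ).
k^0.59 = 0.37 / (0.029 + 0.035) = 0.37 / 0.064 = 5.7813
k* = 5.7813^(1/0.59) ≈ 19.5690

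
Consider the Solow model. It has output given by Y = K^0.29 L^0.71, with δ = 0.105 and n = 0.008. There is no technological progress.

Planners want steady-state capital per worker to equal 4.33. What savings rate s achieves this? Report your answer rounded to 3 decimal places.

s ≈ 0.320

In steady state, investment equals break-even investment: s·k^α = (n + δ)·k.
So s / (n + δ) = (k*)^(1−α) = 4.33^0.71 = 2.8308.
Therefore s = 2.8308 × (n + δ) = 2.8308 × 0.113 = 0.3199.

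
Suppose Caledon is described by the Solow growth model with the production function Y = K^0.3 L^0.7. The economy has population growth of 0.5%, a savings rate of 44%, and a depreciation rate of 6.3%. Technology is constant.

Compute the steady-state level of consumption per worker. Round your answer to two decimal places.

c* ≈ 1.25

At the steady state, Δk = 0, so s·k^α = (n + δ)·k.
Dividing both sides by k: k^(1−α) = s / (n + δ).
k^0.7 = 0.44 / (0.005 + 0.063) = 0.44 / 0.068 = 6.4706
k* = 6.4706^(1/0.7) ≈ 14.4043
y* = (k*)^α = 14.4043^0.3 ≈ 2.2261
c* = (1 − s)·y* = (1 − 0.44) × 2.2261 ≈ 1.2466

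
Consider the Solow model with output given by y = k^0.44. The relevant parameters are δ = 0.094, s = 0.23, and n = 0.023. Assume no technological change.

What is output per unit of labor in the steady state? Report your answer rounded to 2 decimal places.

y* = 1.70

Steady state requires s·f(k) = (n + δ)·k, i.e. s·k^α = (n + δ)·k.
Dividing both sides by k: k^(1−α) = s / (n + δ).
k^0.56 = 0.23 / (0.023 + 0.094) = 0.23 / 0.117 = 1.9658
k* = 1.9658^(1/0.56) ≈ 3.3433
y* = (k*)^α = 3.3433^0.44 ≈ 1.7007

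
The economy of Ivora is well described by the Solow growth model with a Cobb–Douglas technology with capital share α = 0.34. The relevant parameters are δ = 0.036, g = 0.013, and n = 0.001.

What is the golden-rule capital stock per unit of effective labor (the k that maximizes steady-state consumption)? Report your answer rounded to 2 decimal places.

k_gold ≈ 18.25

The golden rule sets f'(k) = n + g + δ, i.e. α·k^(α−1) = n + g + δ.
So k^(1−α) = α / (n + g + δ) = 0.34 / 0.050 = 6.8000.
k_gold = 6.8000^(1/0.66) ≈ 18.2548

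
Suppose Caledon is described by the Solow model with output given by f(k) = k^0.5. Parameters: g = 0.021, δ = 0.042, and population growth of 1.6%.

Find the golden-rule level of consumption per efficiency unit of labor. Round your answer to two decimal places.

c_gold ≈ 3.16

At the golden rule, f'(k) = n + g + δ, so α·k^(α−1) = n + g + δ and k_gold = (α/(n + g + δ))^(1/(1−α)).
k_gold = (0.5/0.079)^(1/0.5) = 6.3291^2 ≈ 40.0575
c_gold = f(k_gold) − (n + g + δ)·k_gold = 6.3291 − 0.079×40.0575 ≈ 3.1646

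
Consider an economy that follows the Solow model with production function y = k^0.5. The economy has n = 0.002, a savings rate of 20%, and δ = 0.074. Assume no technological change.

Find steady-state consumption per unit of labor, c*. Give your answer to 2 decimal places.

At the steady state, Δk = 0, so s·k^α = (n + δ)·k.
Dividing both sides by k: k^(1−α) = s / (n + δ).
k^0.5 = 0.20 / (0.002 + 0.074) = 0.20 / 0.076 = 2.6316
k* = 2.6316^(1/0.5) ≈ 6.9253
y* = (k*)^α = 6.9253^0.5 ≈ 2.6316
c* = (1 − s)·y* = (1 − 0.20) × 2.6316 ≈ 2.1053

c* ≈ 2.11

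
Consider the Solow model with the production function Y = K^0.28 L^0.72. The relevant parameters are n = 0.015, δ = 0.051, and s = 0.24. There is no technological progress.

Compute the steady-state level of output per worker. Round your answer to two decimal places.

y* = 1.65

At the steady state, Δk = 0, so s·k^α = (n + δ)·k.
Rearranging, k^(1−α) = s / (n + δ).
k^0.72 = 0.24 / (0.015 + 0.051) = 0.24 / 0.066 = 3.6364
k* = 3.6364^(1/0.72) ≈ 6.0077
y* = (k*)^α = 6.0077^0.28 ≈ 1.6521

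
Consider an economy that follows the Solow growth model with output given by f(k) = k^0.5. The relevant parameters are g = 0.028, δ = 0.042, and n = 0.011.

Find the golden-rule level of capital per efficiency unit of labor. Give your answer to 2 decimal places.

k_gold ≈ 38.10

The golden rule sets f'(k) = n + g + δ, i.e. α·k^(α−1) = n + g + δ.
So k^(1−α) = α / (n + g + δ) = 0.5 / 0.081 = 6.1728.
k_gold = 6.1728^(1/0.5) ≈ 38.1035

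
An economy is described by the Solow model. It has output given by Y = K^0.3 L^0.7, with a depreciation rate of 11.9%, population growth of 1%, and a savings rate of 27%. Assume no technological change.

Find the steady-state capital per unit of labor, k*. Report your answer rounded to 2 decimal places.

k* ≈ 2.87

Steady state requires s·f(k) = (n + δ)·k, i.e. s·k^α = (n + δ)·k.
Rearranging, k^(1−α) = s / (n + δ).
k^0.7 = 0.27 / (0.010 + 0.119) = 0.27 / 0.129 = 2.0930
k* = 2.0930^(1/0.7) ≈ 2.8724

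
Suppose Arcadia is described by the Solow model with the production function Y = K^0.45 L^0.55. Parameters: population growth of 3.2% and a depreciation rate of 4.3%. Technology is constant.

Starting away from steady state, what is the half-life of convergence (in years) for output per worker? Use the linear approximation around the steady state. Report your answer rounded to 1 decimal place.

half-life ≈ 16.8 years

Near the steady state the convergence rate is λ = (1 − α)(n + δ).
λ = (1 − 0.45) × 0.075 = 0.55 × 0.075 = 0.04125
Half-life = ln 2 / λ = 0.6931 / 0.04125 ≈ 16.80 years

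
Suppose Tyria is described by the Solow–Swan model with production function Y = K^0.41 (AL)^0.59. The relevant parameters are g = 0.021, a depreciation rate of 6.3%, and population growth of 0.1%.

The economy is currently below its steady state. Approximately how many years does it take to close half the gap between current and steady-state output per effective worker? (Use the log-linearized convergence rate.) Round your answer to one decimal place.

Near the steady state the convergence rate is λ = (1 − α)(n + g + δ).
λ = (1 − 0.41) × 0.085 = 0.59 × 0.085 = 0.05015
Half-life = ln 2 / λ = 0.6931 / 0.05015 ≈ 13.82 years

about 13.8 years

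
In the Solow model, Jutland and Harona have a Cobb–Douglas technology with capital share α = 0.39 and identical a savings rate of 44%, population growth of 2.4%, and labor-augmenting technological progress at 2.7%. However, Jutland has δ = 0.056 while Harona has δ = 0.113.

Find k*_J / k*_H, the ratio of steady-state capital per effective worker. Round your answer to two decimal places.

k*_J / k*_H ≈ 2.01

Steady-state k* = [s/(n + g + δ)]^(1/(1−α)), so the ratio is [ (s_J/(n + g + δ)_J) / (s_H/(n + g + δ)_H) ]^1.6393.
s_J/(n + g + δ)_J = 0.44/0.107 = 4.1121; s_H/(n + g + δ)_H = 0.44/0.164 = 2.6829.
Ratio = (4.1121/2.6829)^1.6393 = 1.5327^1.6393 ≈ 2.0138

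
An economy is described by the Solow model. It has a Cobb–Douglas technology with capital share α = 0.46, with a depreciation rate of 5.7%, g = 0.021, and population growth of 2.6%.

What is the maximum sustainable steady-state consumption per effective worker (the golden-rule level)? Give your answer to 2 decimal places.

At the golden rule, f'(k) = n + g + δ, so α·k^(α−1) = n + g + δ and k_gold = (α/(n + g + δ))^(1/(1−α)).
k_gold = (0.46/0.104)^(1/0.54) = 4.4231^1.8519 ≈ 15.6972
c_gold = f(k_gold) − (n + g + δ)·k_gold = 3.5488 − 0.104×15.6972 ≈ 1.9163

c_gold ≈ 1.92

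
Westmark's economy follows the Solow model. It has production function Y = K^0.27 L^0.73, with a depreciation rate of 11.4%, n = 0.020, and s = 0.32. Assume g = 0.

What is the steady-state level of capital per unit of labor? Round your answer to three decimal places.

At the steady state, Δk = 0, so s·k^α = (n + δ)·k.
Dividing both sides by k: k^(1−α) = s / (n + δ).
k^0.73 = 0.32 / (0.020 + 0.114) = 0.32 / 0.134 = 2.3881
k* = 2.3881^(1/0.73) ≈ 3.2952

k* = 3.295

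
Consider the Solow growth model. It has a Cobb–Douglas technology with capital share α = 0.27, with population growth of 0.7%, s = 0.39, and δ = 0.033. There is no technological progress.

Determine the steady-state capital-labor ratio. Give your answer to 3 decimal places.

Steady state requires s·f(k) = (n + δ)·k, i.e. s·k^α = (n + δ)·k.
Dividing both sides by k: k^(1−α) = s / (n + δ).
k^0.73 = 0.39 / (0.007 + 0.033) = 0.39 / 0.040 = 9.7500
k* = 9.7500^(1/0.73) ≈ 22.6361

k* ≈ 22.636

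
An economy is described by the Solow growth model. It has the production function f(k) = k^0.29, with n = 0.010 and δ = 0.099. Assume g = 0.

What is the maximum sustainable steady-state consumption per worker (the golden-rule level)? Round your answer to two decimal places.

c_gold ≈ 1.06

At the golden rule, f'(k) = n + δ, so α·k^(α−1) = n + δ and k_gold = (α/(n + δ))^(1/(1−α)).
k_gold = (0.29/0.109)^(1/0.71) = 2.6606^1.4085 ≈ 3.9681
c_gold = f(k_gold) − (n + δ)·k_gold = 1.4914 − 0.109×3.9681 ≈ 1.0589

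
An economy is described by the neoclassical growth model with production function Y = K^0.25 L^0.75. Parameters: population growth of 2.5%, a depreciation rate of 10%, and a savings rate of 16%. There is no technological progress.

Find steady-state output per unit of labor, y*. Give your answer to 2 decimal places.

At the steady state, Δk = 0, so s·k^α = (n + δ)·k.
Rearranging, k^(1−α) = s / (n + δ).
k^0.75 = 0.16 / (0.025 + 0.100) = 0.16 / 0.125 = 1.2800
k* = 1.2800^(1/0.75) ≈ 1.3898
y* = (k*)^α = 1.3898^0.25 ≈ 1.0858

y* ≈ 1.09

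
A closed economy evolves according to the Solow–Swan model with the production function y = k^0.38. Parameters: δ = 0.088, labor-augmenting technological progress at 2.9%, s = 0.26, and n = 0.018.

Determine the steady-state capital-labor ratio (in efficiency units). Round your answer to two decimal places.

k* = 2.88

At the steady state, Δk = 0, so s·k^α = (n + g + δ)·k.
Dividing both sides by k: k^(1−α) = s / (n + g + δ).
k^0.62 = 0.26 / (0.018 + 0.029 + 0.088) = 0.26 / 0.135 = 1.9259
k* = 1.9259^(1/0.62) ≈ 2.8780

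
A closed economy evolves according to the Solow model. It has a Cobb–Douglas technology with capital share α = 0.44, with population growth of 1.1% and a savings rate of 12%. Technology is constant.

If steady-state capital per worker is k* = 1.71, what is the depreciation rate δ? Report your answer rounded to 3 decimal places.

Steady state requires s·f(k) = (n + δ)·k, i.e. s·k^α = (n + δ)·k.
So s / (n + δ) = (k*)^(1−α) = 1.71^0.56 = 1.3504.
Therefore n + δ = s / 1.3504 = 0.12 / 1.3504 = 0.0889, so δ = 0.0889 − 0.011 = 0.0779.

δ ≈ 0.078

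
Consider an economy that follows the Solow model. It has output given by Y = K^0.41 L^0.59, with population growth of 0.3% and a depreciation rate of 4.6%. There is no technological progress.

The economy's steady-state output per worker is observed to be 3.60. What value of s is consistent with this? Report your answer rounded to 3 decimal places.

In steady state, investment equals break-even investment: s·k^α = (n + δ)·k.
Since y* = [s/(n + δ)]^(α/(1−α)), we have s/(n + δ) = (y*)^((1−α)/α) = 3.60^1.439 = 6.3171.
Therefore s = 6.3171 × (n + δ) = 6.3171 × 0.049 = 0.3095.

s ≈ 0.310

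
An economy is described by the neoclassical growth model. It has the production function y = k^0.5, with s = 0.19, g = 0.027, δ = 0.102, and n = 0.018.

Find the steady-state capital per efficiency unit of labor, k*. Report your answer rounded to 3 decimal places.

Steady state requires s·f(k) = (n + g + δ)·k, i.e. s·k^α = (n + g + δ)·k.
Dividing both sides by k: k^(1−α) = s / (n + g + δ).
k^0.5 = 0.19 / (0.018 + 0.027 + 0.102) = 0.19 / 0.147 = 1.2925
k* = 1.2925^(1/0.5) ≈ 1.6706

k* ≈ 1.671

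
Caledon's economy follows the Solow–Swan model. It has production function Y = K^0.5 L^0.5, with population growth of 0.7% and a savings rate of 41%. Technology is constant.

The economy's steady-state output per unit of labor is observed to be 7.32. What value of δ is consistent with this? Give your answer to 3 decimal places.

At the steady state, Δk = 0, so s·k^α = (n + δ)·k.
Since y* = [s/(n + δ)]^(α/(1−α)), we have s/(n + δ) = (y*)^((1−α)/α) = 7.32^1 = 7.3200.
Therefore n + δ = s / 7.3200 = 0.41 / 7.3200 = 0.0560, so δ = 0.0560 − 0.007 = 0.0490.

δ ≈ 0.049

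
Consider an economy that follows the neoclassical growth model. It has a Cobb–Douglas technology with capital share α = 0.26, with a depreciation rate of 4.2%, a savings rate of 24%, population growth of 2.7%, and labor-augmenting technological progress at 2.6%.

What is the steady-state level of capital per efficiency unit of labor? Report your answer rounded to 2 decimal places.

At the steady state, Δk = 0, so s·k^α = (n + g + δ)·k.
Dividing both sides by k: k^(1−α) = s / (n + g + δ).
k^0.74 = 0.24 / (0.027 + 0.026 + 0.042) = 0.24 / 0.095 = 2.5263
k* = 2.5263^(1/0.74) ≈ 3.4986

k* ≈ 3.50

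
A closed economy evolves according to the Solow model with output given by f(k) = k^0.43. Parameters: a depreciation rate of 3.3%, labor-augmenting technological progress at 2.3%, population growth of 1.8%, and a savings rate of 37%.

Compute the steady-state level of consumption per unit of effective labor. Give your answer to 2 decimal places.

Steady state requires s·f(k) = (n + g + δ)·k, i.e. s·k^α = (n + g + δ)·k.
Dividing both sides by k: k^(1−α) = s / (n + g + δ).
k^0.57 = 0.37 / (0.018 + 0.023 + 0.033) = 0.37 / 0.074 = 5.0000
k* = 5.0000^(1/0.57) ≈ 16.8369
y* = (k*)^α = 16.8369^0.43 ≈ 3.3674
c* = (1 − s)·y* = (1 − 0.37) × 3.3674 ≈ 2.1215

c* ≈ 2.12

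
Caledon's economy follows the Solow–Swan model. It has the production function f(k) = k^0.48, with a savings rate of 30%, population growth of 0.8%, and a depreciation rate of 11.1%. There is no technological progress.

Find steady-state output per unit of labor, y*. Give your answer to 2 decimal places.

Steady state requires s·f(k) = (n + δ)·k, i.e. s·k^α = (n + δ)·k.
Dividing both sides by k: k^(1−α) = s / (n + δ).
k^0.52 = 0.30 / (0.008 + 0.111) = 0.30 / 0.119 = 2.5210
k* = 2.5210^(1/0.52) ≈ 5.9191
y* = (k*)^α = 5.9191^0.48 ≈ 2.3479

y* ≈ 2.35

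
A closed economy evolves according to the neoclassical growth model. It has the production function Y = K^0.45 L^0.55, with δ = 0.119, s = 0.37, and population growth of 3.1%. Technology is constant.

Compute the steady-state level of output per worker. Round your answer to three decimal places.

Steady state requires s·f(k) = (n + δ)·k, i.e. s·k^α = (n + δ)·k.
Rearranging, k^(1−α) = s / (n + δ).
k^0.55 = 0.37 / (0.031 + 0.119) = 0.37 / 0.150 = 2.4667
k* = 2.4667^(1/0.55) ≈ 5.1634
y* = (k*)^α = 5.1634^0.45 ≈ 2.0932

y* ≈ 2.093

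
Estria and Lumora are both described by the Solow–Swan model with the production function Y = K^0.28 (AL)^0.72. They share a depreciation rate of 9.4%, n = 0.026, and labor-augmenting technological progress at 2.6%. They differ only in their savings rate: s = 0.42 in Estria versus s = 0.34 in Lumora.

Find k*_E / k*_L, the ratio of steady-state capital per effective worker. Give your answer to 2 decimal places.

k*_E / k*_L ≈ 1.34

Steady-state k* = [s/(n + g + δ)]^(1/(1−α)), so the ratio is [ (s_E/(n + g + δ)_E) / (s_L/(n + g + δ)_L) ]^1.3889.
s_E/(n + g + δ)_E = 0.42/0.146 = 2.8767; s_L/(n + g + δ)_L = 0.34/0.146 = 2.3288.
Ratio = (2.8767/2.3288)^1.3889 = 1.2353^1.3889 ≈ 1.3411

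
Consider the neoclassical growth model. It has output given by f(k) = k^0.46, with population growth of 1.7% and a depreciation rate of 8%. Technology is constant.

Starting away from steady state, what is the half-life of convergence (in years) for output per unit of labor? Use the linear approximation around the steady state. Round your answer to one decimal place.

Near the steady state the convergence rate is λ = (1 − α)(n + δ).
λ = (1 − 0.46) × 0.097 = 0.54 × 0.097 = 0.05238
Half-life = ln 2 / λ = 0.6931 / 0.05238 ≈ 13.23 years

t_½ ≈ 13.2 years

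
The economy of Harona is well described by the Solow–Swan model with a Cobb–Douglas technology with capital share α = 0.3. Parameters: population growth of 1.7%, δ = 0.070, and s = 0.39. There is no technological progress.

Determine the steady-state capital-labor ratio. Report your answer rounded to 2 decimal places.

k* = 8.53

Steady state requires s·f(k) = (n + δ)·k, i.e. s·k^α = (n + δ)·k.
Dividing both sides by k: k^(1−α) = s / (n + δ).
k^0.7 = 0.39 / (0.017 + 0.070) = 0.39 / 0.087 = 4.4828
k* = 4.4828^(1/0.7) ≈ 8.5268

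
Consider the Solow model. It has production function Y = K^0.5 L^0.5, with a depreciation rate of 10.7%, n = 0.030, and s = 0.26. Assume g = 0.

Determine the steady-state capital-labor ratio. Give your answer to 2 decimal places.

At the steady state, Δk = 0, so s·k^α = (n + δ)·k.
Rearranging, k^(1−α) = s / (n + δ).
k^0.5 = 0.26 / (0.030 + 0.107) = 0.26 / 0.137 = 1.8978
k* = 1.8978^(1/0.5) ≈ 3.6016

k* = 3.60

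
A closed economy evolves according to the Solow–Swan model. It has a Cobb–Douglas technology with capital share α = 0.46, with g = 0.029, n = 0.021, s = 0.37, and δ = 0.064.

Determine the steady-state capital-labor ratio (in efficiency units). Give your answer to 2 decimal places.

Steady state requires s·f(k) = (n + g + δ)·k, i.e. s·k^α = (n + g + δ)·k.
Dividing both sides by k: k^(1−α) = s / (n + g + δ).
k^0.54 = 0.37 / (0.021 + 0.029 + 0.064) = 0.37 / 0.114 = 3.2456
k* = 3.2456^(1/0.54) ≈ 8.8479

k* ≈ 8.85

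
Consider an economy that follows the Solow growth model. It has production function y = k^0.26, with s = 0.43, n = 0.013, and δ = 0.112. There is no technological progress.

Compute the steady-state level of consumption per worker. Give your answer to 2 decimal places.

Steady state requires s·f(k) = (n + δ)·k, i.e. s·k^α = (n + δ)·k.
Dividing both sides by k: k^(1−α) = s / (n + δ).
k^0.74 = 0.43 / (0.013 + 0.112) = 0.43 / 0.125 = 3.4400
k* = 3.4400^(1/0.74) ≈ 5.3098
y* = (k*)^α = 5.3098^0.26 ≈ 1.5435
c* = (1 − s)·y* = (1 − 0.43) × 1.5435 ≈ 0.8798

c* ≈ 0.88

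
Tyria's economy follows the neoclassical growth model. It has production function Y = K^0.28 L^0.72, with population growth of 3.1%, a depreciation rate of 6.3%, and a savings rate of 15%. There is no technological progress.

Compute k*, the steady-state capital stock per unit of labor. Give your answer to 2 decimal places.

Steady state requires s·f(k) = (n + δ)·k, i.e. s·k^α = (n + δ)·k.
Dividing both sides by k: k^(1−α) = s / (n + δ).
k^0.72 = 0.15 / (0.031 + 0.063) = 0.15 / 0.094 = 1.5957
k* = 1.5957^(1/0.72) ≈ 1.9137

k* = 1.91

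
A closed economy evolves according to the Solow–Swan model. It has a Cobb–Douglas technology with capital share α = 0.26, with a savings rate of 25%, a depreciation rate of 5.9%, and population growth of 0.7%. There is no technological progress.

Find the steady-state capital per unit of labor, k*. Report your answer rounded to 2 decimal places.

At the steady state, Δk = 0, so s·k^α = (n + δ)·k.
Rearranging, k^(1−α) = s / (n + δ).
k^0.74 = 0.25 / (0.007 + 0.059) = 0.25 / 0.066 = 3.7879
k* = 3.7879^(1/0.74) ≈ 6.0481

k* = 6.05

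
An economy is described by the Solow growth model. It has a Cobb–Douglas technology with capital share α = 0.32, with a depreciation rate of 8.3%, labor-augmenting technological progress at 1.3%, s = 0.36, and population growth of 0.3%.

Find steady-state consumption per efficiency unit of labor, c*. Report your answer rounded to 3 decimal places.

c* = 1.175

In steady state, investment equals break-even investment: s·k^α = (n + g + δ)·k.
Dividing both sides by k: k^(1−α) = s / (n + g + δ).
k^0.68 = 0.36 / (0.003 + 0.013 + 0.083) = 0.36 / 0.099 = 3.6364
k* = 3.6364^(1/0.68) ≈ 6.6760
y* = (k*)^α = 6.6760^0.32 ≈ 1.8359
c* = (1 − s)·y* = (1 − 0.36) × 1.8359 ≈ 1.1750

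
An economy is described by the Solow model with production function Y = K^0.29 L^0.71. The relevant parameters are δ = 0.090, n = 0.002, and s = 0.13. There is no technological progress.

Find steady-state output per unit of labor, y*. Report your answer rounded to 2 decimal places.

y* ≈ 1.15

In steady state, investment equals break-even investment: s·k^α = (n + δ)·k.
Dividing both sides by k: k^(1−α) = s / (n + δ).
k^0.71 = 0.13 / (0.002 + 0.090) = 0.13 / 0.092 = 1.4130
k* = 1.4130^(1/0.71) ≈ 1.6273
y* = (k*)^α = 1.6273^0.29 ≈ 1.1517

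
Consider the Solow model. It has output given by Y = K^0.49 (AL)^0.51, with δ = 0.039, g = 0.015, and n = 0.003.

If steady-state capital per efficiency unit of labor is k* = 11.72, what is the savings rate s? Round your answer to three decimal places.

In steady state, investment equals break-even investment: s·k^α = (n + g + δ)·k.
So s / (n + g + δ) = (k*)^(1−α) = 11.72^0.51 = 3.5088.
Therefore s = 3.5088 × (n + g + δ) = 3.5088 × 0.057 = 0.2000.

s ≈ 0.200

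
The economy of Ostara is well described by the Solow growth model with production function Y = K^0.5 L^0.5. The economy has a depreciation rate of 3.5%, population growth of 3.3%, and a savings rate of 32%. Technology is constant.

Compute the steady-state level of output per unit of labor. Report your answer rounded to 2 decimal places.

y* ≈ 4.71

At the steady state, Δk = 0, so s·k^α = (n + δ)·k.
Rearranging, k^(1−α) = s / (n + δ).
k^0.5 = 0.32 / (0.033 + 0.035) = 0.32 / 0.068 = 4.7059
k* = 4.7059^(1/0.5) ≈ 22.1455
y* = (k*)^α = 22.1455^0.5 ≈ 4.7059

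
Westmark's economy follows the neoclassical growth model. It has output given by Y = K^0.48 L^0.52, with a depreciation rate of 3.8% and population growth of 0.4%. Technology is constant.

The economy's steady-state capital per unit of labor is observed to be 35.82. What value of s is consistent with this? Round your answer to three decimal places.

Steady state requires s·f(k) = (n + δ)·k, i.e. s·k^α = (n + δ)·k.
So s / (n + δ) = (k*)^(1−α) = 35.82^0.52 = 6.4290.
Therefore s = 6.4290 × (n + δ) = 6.4290 × 0.042 = 0.2700.

s ≈ 0.270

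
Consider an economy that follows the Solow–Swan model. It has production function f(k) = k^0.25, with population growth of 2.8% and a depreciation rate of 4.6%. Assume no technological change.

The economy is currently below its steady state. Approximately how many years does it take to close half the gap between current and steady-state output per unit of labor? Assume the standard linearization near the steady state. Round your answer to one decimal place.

half-life ≈ 12.5 years

Near the steady state the convergence rate is λ = (1 − α)(n + δ).
λ = (1 − 0.25) × 0.074 = 0.75 × 0.074 = 0.0555
Half-life = ln 2 / λ = 0.6931 / 0.0555 ≈ 12.49 years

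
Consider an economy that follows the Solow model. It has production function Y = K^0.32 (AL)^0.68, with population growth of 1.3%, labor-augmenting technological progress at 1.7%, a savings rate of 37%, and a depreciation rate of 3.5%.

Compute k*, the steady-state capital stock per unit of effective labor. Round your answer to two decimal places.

k* = 12.90

At the steady state, Δk = 0, so s·k^α = (n + g + δ)·k.
Dividing both sides by k: k^(1−α) = s / (n + g + δ).
k^0.68 = 0.37 / (0.013 + 0.017 + 0.035) = 0.37 / 0.065 = 5.6923
k* = 5.6923^(1/0.68) ≈ 12.9038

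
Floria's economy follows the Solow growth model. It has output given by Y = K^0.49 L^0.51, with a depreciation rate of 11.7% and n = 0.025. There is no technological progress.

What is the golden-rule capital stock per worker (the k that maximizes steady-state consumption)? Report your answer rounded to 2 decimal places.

The golden rule sets f'(k) = n + δ, i.e. α·k^(α−1) = n + δ.
So k^(1−α) = α / (n + δ) = 0.49 / 0.142 = 3.4507.
k_gold = 3.4507^(1/0.51) ≈ 11.3428

k_gold ≈ 11.34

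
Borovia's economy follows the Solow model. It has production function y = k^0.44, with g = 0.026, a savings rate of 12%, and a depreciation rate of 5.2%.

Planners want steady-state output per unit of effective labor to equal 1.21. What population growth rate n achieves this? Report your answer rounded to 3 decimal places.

n ≈ 0.016

Steady state requires s·f(k) = (n + g + δ)·k, i.e. s·k^α = (n + g + δ)·k.
Since y* = [s/(n + g + δ)]^(α/(1−α)), we have s/(n + g + δ) = (y*)^((1−α)/α) = 1.21^1.2727 = 1.2746.
Therefore n + g + δ = s / 1.2746 = 0.12 / 1.2746 = 0.0941, so n = 0.0941 − 0.078 = 0.0161.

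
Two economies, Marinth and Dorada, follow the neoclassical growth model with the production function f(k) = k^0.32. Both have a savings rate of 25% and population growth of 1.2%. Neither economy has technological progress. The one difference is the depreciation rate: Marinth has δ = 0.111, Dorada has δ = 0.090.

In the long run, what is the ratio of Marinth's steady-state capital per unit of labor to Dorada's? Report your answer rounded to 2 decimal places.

k*_M / k*_D ≈ 0.76

Steady-state k* = [s/(n + δ)]^(1/(1−α)), so the ratio is [ (s_M/(n + δ)_M) / (s_D/(n + δ)_D) ]^1.4706.
s_M/(n + δ)_M = 0.25/0.123 = 2.0325; s_D/(n + δ)_D = 0.25/0.102 = 2.4510.
Ratio = (2.0325/2.4510)^1.4706 = 0.8293^1.4706 ≈ 0.7594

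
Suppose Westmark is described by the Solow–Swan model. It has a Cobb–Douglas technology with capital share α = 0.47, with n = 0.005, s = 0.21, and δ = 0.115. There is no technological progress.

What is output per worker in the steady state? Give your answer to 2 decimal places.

y* = 1.64

In steady state, investment equals break-even investment: s·k^α = (n + δ)·k.
Dividing both sides by k: k^(1−α) = s / (n + δ).
k^0.53 = 0.21 / (0.005 + 0.115) = 0.21 / 0.120 = 1.7500
k* = 1.7500^(1/0.53) ≈ 2.8745
y* = (k*)^α = 2.8745^0.47 ≈ 1.6426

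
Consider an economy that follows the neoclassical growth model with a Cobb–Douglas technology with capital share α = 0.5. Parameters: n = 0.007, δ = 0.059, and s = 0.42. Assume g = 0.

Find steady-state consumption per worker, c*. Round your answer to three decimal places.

In steady state, investment equals break-even investment: s·k^α = (n + δ)·k.
Dividing both sides by k: k^(1−α) = s / (n + δ).
k^0.5 = 0.42 / (0.007 + 0.059) = 0.42 / 0.066 = 6.3636
k* = 6.3636^(1/0.5) ≈ 40.4954
y* = (k*)^α = 40.4954^0.5 ≈ 6.3636
c* = (1 − s)·y* = (1 − 0.42) × 6.3636 ≈ 3.6909

c* = 3.691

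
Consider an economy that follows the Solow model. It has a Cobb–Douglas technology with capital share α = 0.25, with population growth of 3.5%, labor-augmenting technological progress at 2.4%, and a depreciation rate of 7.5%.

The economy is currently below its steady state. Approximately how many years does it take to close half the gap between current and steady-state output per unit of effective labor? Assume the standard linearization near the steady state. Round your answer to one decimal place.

half-life ≈ 6.9 years

Near the steady state the convergence rate is λ = (1 − α)(n + g + δ).
λ = (1 − 0.25) × 0.134 = 0.75 × 0.134 = 0.1005
Half-life = ln 2 / λ = 0.6931 / 0.1005 ≈ 6.90 years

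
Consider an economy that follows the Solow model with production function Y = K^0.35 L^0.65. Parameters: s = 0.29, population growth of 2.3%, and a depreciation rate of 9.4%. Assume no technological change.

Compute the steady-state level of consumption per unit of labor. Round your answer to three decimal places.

c* = 1.158

At the steady state, Δk = 0, so s·k^α = (n + δ)·k.
Rearranging, k^(1−α) = s / (n + δ).
k^0.65 = 0.29 / (0.023 + 0.094) = 0.29 / 0.117 = 2.4786
k* = 2.4786^(1/0.65) ≈ 4.0408
y* = (k*)^α = 4.0408^0.35 ≈ 1.6303
c* = (1 − s)·y* = (1 − 0.29) × 1.6303 ≈ 1.1575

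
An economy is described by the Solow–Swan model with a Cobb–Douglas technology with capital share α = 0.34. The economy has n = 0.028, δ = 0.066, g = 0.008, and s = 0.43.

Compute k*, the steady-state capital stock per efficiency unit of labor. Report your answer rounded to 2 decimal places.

k* ≈ 8.85

At the steady state, Δk = 0, so s·k^α = (n + g + δ)·k.
Rearranging, k^(1−α) = s / (n + g + δ).
k^0.66 = 0.43 / (0.028 + 0.008 + 0.066) = 0.43 / 0.102 = 4.2157
k* = 4.2157^(1/0.66) ≈ 8.8465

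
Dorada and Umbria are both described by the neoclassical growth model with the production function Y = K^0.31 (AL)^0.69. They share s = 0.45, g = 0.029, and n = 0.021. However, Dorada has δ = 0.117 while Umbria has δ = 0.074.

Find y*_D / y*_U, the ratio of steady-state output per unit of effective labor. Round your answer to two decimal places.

Steady-state y* = [s/(n + g + δ)]^(α/(1−α)), so the ratio is [ (s_D/(n + g + δ)_D) / (s_U/(n + g + δ)_U) ]^0.4493.
s_D/(n + g + δ)_D = 0.45/0.167 = 2.6946; s_U/(n + g + δ)_U = 0.45/0.124 = 3.6290.
Ratio = (2.6946/3.6290)^0.4493 = 0.7425^0.4493 ≈ 0.8748

ratio ≈ 0.87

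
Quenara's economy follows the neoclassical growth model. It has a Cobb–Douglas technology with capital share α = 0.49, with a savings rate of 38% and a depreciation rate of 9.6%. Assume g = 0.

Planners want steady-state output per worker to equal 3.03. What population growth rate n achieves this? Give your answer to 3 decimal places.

n ≈ 0.024

At the steady state, Δk = 0, so s·k^α = (n + δ)·k.
Since y* = [s/(n + δ)]^(α/(1−α)), we have s/(n + δ) = (y*)^((1−α)/α) = 3.03^1.0408 = 3.1702.
Therefore n + δ = s / 3.1702 = 0.38 / 3.1702 = 0.1199, so n = 0.1199 − 0.096 = 0.0239.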